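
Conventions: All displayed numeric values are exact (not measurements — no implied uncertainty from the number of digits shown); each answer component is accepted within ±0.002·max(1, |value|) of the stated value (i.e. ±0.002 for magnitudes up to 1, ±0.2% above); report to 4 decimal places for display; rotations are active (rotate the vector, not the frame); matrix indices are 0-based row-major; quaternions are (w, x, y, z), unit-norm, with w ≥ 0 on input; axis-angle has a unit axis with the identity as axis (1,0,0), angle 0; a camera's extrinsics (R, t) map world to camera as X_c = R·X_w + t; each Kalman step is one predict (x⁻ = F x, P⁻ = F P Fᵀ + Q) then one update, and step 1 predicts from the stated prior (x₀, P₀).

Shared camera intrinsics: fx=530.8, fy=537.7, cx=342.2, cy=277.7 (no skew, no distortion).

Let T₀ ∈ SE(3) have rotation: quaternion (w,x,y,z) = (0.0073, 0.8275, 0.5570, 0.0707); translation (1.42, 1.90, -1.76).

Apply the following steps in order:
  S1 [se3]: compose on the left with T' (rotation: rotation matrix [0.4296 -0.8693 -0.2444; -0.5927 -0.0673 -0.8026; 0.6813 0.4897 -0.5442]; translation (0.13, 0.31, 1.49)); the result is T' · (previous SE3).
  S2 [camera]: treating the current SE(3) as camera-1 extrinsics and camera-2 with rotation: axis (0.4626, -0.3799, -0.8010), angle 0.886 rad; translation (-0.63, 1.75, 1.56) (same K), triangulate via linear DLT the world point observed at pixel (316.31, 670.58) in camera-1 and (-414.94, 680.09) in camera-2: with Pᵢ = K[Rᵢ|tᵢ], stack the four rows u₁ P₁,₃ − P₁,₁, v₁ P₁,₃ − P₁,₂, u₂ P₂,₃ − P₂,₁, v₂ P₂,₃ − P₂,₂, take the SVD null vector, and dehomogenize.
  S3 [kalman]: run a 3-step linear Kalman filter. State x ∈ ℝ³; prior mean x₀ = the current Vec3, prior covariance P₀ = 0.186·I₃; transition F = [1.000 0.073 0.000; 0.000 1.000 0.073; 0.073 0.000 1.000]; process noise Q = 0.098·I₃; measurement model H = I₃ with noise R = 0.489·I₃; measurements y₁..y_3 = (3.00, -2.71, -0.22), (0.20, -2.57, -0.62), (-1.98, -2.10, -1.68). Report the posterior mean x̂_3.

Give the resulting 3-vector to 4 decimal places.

after S1 (compose_se3): R=[-0.6701 0.7032 0.2377; -0.3685 -0.5931 0.7158; 0.6444 0.3920 0.6566], t=(-0.4815, 0.7531, 4.3455)
after S2 (triangulate): (-1.2430, -1.2155, 1.3114)
after S3 (kf_track): (-0.7754, -2.0812, -0.4893)

result = (-0.7754, -2.0812, -0.4893)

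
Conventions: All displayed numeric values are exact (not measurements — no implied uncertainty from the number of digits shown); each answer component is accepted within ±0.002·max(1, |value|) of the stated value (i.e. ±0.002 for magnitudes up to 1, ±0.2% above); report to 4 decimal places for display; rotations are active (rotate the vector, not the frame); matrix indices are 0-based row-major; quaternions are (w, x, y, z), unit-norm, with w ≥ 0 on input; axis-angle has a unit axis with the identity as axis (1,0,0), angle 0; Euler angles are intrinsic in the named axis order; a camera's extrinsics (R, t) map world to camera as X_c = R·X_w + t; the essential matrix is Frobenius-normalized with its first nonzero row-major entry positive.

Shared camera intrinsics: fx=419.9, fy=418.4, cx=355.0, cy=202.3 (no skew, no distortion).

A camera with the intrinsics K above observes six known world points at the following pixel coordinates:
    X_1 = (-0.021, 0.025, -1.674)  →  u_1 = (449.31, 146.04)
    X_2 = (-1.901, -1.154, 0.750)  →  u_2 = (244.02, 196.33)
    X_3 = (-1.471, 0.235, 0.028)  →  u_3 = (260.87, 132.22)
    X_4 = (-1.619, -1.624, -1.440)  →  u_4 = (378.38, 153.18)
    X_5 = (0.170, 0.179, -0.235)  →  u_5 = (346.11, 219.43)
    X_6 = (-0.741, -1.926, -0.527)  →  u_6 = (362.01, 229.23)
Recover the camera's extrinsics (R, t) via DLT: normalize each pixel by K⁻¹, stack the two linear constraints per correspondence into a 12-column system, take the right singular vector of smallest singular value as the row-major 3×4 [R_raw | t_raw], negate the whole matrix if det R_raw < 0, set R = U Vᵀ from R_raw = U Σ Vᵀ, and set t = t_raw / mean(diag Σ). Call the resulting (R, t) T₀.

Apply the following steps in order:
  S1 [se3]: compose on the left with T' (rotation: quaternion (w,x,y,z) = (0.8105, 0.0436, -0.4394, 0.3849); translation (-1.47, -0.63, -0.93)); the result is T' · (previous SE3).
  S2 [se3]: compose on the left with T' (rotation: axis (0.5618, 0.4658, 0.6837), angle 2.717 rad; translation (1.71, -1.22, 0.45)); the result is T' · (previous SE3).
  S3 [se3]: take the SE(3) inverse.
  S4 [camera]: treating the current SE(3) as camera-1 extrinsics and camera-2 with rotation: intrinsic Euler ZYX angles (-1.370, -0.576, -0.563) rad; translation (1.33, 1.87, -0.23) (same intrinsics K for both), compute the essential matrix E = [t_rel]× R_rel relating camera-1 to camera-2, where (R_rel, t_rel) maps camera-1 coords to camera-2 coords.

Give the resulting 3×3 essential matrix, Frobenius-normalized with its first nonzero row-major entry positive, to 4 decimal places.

matrix = [0.5193 -0.1715 -0.1313; -0.3735 0.1381 0.1687; 0.2363 0.0657 0.6607]

source (pnp_recover): camera pose = R=[0.4986 -0.1946 -0.8447; 0.6955 -0.4917 0.5239; -0.5173 -0.8487 -0.1098], t=(-0.3400, 0.2701, 4.5404)
after S1 (compose_se3): R=[0.0488 0.8398 -0.5407; 0.9903 -0.1111 -0.0831; -0.1298 -0.5314 -0.8371], t=(-4.8383, -2.4967, 1.5141)
after S2 (compose_se3): R=[0.0812 -0.7750 -0.6267; -0.5025 0.5112 -0.6972; 0.8607 0.3716 -0.3480], t=(4.0567, -3.1913, -4.2978)
after S3 (invert_se3): R=[0.0812 -0.5025 0.8607; -0.7750 0.5112 0.3716; -0.6267 -0.6972 -0.3480], t=(1.7662, 6.3723, -1.1781)
after S4 (essential): [0.5193 -0.1715 -0.1313; -0.3735 0.1381 0.1687; 0.2363 0.0657 0.6607]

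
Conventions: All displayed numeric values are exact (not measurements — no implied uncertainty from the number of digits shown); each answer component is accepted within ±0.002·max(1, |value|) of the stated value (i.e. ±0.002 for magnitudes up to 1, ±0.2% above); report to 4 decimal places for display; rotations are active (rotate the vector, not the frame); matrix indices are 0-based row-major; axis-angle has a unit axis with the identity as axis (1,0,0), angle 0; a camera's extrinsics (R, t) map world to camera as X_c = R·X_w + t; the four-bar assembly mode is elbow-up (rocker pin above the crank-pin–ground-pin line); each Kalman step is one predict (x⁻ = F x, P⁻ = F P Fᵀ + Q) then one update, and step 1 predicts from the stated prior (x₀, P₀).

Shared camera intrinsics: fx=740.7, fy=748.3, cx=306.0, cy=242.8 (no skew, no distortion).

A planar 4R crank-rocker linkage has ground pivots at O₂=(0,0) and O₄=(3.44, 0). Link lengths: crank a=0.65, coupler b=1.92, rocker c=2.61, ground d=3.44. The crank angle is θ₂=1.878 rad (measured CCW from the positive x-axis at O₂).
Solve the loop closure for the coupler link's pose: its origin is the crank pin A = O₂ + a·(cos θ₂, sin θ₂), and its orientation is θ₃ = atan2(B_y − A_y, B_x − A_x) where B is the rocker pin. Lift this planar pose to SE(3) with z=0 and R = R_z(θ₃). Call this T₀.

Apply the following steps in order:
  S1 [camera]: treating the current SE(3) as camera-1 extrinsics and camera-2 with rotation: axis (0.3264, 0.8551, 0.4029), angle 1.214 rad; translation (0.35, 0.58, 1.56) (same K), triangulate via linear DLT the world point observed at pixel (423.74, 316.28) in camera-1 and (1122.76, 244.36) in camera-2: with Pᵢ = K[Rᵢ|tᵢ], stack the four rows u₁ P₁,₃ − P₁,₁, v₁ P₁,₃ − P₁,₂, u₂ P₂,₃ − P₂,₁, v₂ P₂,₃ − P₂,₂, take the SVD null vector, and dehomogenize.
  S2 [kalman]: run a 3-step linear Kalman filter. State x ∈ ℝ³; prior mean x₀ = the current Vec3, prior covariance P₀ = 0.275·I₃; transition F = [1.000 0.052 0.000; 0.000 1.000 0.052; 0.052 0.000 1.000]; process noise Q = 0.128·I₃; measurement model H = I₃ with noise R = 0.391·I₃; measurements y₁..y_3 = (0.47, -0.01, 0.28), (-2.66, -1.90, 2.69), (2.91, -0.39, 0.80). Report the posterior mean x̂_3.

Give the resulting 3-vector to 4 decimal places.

source (fourbar_fk): coupler pose = R=[0.8425 -0.5388 0.0000; 0.5388 0.8425 0.0000; 0.0000 0.0000 1.0000], t=(-0.1966, 0.6196, 0.0000)
after S1 (triangulate): (0.1619, -0.6330, 1.7670)
after S2 (kf_track): (0.6515, -0.6493, 1.3463)

result = (0.6515, -0.6493, 1.3463)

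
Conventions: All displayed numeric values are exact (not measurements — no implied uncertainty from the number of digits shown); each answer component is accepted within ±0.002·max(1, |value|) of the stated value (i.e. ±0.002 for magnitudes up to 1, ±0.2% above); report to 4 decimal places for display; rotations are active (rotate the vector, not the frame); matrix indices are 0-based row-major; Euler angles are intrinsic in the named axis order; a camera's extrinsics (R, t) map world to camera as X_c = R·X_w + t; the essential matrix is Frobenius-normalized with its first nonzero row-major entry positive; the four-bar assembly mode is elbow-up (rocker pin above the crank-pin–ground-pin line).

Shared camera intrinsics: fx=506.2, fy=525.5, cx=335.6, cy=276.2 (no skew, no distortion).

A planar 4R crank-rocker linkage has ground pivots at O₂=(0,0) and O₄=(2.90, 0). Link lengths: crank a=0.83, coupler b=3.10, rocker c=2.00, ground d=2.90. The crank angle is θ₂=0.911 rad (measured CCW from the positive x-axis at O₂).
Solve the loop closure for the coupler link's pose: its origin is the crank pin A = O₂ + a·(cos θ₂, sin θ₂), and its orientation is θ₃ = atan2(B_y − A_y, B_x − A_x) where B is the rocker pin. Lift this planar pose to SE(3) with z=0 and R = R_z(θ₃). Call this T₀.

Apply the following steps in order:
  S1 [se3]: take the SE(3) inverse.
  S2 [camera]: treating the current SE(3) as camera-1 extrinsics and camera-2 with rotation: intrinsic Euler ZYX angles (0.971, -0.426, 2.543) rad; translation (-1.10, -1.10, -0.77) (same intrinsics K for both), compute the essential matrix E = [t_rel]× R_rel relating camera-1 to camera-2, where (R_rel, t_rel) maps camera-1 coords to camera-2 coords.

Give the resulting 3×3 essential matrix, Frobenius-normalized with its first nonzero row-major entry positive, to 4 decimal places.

source (fourbar_fk): coupler pose = R=[0.9080 -0.4190 0.0000; 0.4190 0.9080 0.0000; 0.0000 0.0000 1.0000], t=(0.5088, 0.6558, 0.0000)
after S1 (invert_se3): R=[0.9080 0.4190 0.0000; -0.4190 0.9080 0.0000; 0.0000 0.0000 1.0000], t=(-0.7367, -0.3823, 0.0000)
after S2 (essential): [0.3286 0.3021 -0.4790; -0.0705 -0.0427 0.2830; -0.3397 -0.4266 -0.4325]

matrix = [0.3286 0.3021 -0.4790; -0.0705 -0.0427 0.2830; -0.3397 -0.4266 -0.4325]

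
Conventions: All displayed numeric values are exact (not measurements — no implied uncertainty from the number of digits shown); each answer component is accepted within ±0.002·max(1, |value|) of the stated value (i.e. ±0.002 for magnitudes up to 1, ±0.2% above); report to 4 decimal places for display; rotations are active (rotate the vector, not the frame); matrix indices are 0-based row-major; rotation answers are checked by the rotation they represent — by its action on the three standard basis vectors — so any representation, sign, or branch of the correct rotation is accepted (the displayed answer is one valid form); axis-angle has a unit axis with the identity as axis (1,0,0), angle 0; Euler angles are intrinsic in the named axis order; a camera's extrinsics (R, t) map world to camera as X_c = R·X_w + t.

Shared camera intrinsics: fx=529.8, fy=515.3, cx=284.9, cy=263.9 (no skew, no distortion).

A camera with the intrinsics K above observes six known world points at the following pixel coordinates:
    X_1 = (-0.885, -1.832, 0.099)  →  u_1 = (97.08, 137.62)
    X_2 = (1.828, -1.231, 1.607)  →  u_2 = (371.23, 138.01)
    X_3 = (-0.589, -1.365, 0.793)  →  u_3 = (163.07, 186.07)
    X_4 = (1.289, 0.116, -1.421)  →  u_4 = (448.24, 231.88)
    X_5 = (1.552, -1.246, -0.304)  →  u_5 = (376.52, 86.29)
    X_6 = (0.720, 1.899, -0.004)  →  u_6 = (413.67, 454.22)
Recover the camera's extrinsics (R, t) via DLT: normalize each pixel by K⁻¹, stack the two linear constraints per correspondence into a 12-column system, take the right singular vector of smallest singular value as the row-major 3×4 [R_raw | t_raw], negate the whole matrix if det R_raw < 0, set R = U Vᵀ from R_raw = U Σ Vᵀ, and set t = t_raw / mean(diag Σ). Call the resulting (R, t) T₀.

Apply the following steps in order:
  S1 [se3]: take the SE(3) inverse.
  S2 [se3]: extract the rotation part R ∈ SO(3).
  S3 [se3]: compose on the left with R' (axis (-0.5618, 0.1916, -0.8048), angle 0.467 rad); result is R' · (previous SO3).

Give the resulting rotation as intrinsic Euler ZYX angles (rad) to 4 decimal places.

source (pnp_recover): camera pose = R=[0.9328 0.3603 0.0023; -0.3602 0.9323 0.0334; 0.0099 -0.0320 0.9994], t=(-0.2299, 0.2001, 4.6904)
after S1 (invert_se3): R=[0.9328 -0.3602 0.0099; 0.3603 0.9323 -0.0320; 0.0023 0.0334 0.9994], t=(0.2401, 0.0465, -4.6939)
after S2 (rot_of_se3): [0.9328 -0.3602 0.0099; 0.3603 0.9323 -0.0320; 0.0023 0.0334 0.9994]
after S3 (compose_so3): [0.9912 -0.0023 0.1325; -0.0250 0.9787 0.2039; -0.1302 -0.2054 0.9700]

rotation (euler_zyx) = (-0.0252, 0.1306, -0.2087)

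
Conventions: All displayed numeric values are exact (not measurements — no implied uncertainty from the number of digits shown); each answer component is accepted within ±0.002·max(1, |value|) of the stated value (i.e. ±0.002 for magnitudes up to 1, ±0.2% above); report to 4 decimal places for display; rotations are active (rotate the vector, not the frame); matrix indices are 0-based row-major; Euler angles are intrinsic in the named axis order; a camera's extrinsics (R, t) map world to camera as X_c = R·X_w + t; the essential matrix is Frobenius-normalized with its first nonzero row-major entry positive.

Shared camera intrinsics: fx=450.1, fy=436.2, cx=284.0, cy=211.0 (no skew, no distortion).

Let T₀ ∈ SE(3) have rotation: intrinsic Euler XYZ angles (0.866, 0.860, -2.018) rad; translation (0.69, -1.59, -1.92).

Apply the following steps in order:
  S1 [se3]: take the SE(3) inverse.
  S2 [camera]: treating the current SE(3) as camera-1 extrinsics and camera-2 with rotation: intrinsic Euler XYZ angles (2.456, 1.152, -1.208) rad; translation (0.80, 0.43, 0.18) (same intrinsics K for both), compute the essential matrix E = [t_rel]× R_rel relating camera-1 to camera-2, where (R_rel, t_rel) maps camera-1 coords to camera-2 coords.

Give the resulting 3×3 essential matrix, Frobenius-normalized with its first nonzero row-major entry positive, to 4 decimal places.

after S1 (invert_se3): R=[-0.2821 -0.8338 -0.4745; 0.5883 0.2403 -0.7721; 0.7578 -0.4970 0.4227], t=(-2.0421, -1.5062, -0.5015)
after S2 (essential): [0.3026 -0.3417 0.1912; 0.0136 -0.2864 0.5113; -0.4956 0.1995 0.3551]

matrix = [0.3026 -0.3417 0.1912; 0.0136 -0.2864 0.5113; -0.4956 0.1995 0.3551]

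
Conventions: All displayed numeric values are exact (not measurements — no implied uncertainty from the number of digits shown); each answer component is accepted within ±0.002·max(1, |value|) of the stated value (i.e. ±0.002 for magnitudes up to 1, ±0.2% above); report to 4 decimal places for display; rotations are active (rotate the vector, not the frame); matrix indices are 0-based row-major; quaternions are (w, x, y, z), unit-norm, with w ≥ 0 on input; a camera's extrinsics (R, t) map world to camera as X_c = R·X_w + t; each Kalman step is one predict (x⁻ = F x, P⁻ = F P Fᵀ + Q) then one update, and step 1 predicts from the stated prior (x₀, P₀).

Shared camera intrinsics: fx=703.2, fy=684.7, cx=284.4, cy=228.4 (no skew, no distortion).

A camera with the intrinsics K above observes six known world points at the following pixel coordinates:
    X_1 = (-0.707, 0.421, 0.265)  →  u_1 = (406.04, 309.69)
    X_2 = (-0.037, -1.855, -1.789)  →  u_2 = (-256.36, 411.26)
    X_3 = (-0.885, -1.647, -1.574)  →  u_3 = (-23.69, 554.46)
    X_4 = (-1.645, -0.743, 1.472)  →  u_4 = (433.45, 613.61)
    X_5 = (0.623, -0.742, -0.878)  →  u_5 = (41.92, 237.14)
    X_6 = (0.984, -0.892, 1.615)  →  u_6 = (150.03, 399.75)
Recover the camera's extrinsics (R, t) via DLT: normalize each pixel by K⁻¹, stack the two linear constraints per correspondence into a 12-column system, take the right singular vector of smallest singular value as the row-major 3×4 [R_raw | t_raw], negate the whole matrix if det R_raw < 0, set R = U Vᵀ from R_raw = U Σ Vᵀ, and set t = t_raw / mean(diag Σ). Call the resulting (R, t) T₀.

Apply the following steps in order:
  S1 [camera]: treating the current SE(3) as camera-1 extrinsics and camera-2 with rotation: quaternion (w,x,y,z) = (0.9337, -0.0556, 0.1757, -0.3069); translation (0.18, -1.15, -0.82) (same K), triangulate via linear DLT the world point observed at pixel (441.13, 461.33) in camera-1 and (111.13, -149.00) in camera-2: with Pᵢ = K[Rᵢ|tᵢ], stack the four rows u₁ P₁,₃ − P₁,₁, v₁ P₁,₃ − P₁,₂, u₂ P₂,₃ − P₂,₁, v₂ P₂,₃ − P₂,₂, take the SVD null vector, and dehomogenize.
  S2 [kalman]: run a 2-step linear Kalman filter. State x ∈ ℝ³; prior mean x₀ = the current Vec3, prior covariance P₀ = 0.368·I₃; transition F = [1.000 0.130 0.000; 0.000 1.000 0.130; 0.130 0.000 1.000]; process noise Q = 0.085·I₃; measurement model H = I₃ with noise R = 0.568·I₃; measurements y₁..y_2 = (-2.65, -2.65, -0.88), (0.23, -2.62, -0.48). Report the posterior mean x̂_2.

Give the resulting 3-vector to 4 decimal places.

result = (-1.2865, -1.6244, -0.2081)

source (pnp_recover): camera pose = R=[-0.7337 0.6477 0.2051; -0.4442 -0.6857 0.5766; 0.5141 0.3320 0.7909], t=(-0.1200, 0.3200, 4.2099)
after S1 (triangulate): (-1.1756, 0.0386, 1.3500)
after S2 (kf_track): (-1.2865, -1.6244, -0.2081)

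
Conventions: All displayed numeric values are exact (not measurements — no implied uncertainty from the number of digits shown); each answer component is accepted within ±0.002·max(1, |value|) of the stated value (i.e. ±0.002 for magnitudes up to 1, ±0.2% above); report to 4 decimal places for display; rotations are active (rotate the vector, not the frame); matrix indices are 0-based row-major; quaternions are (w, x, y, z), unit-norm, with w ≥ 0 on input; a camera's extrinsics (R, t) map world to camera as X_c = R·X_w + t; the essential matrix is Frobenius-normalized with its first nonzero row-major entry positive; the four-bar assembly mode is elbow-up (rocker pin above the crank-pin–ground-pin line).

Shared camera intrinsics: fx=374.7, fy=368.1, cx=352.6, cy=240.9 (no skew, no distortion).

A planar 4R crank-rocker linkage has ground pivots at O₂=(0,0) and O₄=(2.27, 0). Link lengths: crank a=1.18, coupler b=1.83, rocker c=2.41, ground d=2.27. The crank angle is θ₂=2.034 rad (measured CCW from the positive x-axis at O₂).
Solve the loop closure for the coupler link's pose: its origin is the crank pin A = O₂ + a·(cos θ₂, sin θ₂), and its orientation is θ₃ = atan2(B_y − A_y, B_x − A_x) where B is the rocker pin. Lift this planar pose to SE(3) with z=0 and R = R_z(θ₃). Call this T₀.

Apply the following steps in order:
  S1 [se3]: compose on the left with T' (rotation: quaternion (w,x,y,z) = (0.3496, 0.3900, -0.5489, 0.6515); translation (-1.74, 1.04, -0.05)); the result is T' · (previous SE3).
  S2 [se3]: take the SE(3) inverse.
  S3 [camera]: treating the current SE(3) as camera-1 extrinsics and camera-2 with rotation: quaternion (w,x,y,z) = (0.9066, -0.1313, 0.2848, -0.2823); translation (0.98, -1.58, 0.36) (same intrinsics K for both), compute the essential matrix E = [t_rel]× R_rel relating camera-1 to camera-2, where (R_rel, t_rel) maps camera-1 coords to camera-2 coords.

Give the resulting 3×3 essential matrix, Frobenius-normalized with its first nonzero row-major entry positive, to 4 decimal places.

source (fourbar_fk): coupler pose = R=[0.8385 -0.5448 0.0000; 0.5448 0.8385 0.0000; 0.0000 0.0000 1.0000], t=(-0.5272, 1.0557, 0.0000)
after S1 (compose_se3): R=[-0.8599 -0.4950 0.1244; -0.0604 -0.1432 -0.9878; 0.5068 -0.8570 0.0933], t=(-2.4348, 0.8640, -0.9874)
after S2 (invert_se3): R=[-0.8599 -0.0604 0.5068; -0.4950 -0.1432 -0.8570; 0.1244 -0.9878 0.0933], t=(-1.5412, -1.9277, 1.2484)
after S3 (essential): [0.1582 -0.1537 0.3076; 0.4215 -0.4305 0.1877; -0.1966 0.2237 0.6082]

matrix = [0.1582 -0.1537 0.3076; 0.4215 -0.4305 0.1877; -0.1966 0.2237 0.6082]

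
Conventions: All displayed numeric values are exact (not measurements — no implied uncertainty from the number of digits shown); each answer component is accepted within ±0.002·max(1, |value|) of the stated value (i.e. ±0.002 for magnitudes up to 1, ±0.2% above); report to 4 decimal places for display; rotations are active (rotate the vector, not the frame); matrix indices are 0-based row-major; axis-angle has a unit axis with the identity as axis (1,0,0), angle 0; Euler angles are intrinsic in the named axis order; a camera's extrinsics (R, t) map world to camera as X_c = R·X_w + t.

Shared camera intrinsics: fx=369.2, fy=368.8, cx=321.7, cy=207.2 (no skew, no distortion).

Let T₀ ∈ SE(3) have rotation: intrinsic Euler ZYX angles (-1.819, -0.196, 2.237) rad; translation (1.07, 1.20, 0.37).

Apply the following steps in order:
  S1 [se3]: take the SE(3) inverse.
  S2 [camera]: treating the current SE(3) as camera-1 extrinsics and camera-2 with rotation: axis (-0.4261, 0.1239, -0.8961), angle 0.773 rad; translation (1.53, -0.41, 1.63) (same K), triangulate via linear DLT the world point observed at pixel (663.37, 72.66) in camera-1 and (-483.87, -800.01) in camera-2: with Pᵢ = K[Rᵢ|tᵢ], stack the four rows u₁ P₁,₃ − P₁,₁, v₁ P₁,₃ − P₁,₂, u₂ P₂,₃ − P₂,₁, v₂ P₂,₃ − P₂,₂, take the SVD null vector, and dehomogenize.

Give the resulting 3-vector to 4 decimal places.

result = (-1.4320, -1.6206, -1.8151)

after S1 (invert_se3): R=[-0.2410 -0.9508 0.1947; -0.5615 0.3002 0.7711; -0.7916 0.0765 -0.6062], t=(1.3267, -0.0448, 0.9796)
after S2 (triangulate): (-1.4320, -1.6206, -1.8151)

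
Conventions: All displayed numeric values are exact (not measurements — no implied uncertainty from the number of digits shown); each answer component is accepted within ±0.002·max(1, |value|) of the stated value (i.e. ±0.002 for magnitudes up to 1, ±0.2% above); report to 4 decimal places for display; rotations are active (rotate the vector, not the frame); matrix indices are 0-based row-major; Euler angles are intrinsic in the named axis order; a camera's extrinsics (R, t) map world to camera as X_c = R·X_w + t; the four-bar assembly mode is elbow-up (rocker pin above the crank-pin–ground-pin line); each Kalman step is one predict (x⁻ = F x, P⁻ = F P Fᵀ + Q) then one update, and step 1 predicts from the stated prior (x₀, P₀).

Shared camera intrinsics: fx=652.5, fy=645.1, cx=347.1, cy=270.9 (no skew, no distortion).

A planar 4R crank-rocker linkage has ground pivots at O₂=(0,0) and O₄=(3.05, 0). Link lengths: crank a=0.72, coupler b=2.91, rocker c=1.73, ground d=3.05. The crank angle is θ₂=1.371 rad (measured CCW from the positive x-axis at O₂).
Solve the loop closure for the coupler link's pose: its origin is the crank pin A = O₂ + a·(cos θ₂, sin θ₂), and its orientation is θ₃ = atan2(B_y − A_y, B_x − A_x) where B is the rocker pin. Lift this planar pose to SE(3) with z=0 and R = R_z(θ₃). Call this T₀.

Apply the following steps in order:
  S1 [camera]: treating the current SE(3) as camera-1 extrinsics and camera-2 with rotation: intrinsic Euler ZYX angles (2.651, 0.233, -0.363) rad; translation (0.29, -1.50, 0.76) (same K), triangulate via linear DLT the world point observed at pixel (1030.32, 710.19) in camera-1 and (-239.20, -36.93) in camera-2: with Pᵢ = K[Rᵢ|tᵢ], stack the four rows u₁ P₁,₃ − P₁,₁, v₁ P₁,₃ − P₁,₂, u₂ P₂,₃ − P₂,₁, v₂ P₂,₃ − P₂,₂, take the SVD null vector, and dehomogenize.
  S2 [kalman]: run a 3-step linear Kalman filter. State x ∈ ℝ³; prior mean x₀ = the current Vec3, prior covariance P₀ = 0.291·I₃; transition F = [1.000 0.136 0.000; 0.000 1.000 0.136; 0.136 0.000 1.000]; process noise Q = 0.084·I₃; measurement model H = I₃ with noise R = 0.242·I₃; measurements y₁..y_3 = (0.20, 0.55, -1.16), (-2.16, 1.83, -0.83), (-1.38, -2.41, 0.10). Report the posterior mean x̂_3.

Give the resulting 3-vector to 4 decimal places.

result = (-0.9889, -0.6336, -0.3144)

source (fourbar_fk): coupler pose = R=[0.9372 -0.3488 0.0000; 0.3488 0.9372 0.0000; 0.0000 0.0000 1.0000], t=(0.1429, 0.7057, 0.0000)
after S1 (triangulate): (1.7528, -0.1338, 1.7499)
after S2 (kf_track): (-0.9889, -0.6336, -0.3144)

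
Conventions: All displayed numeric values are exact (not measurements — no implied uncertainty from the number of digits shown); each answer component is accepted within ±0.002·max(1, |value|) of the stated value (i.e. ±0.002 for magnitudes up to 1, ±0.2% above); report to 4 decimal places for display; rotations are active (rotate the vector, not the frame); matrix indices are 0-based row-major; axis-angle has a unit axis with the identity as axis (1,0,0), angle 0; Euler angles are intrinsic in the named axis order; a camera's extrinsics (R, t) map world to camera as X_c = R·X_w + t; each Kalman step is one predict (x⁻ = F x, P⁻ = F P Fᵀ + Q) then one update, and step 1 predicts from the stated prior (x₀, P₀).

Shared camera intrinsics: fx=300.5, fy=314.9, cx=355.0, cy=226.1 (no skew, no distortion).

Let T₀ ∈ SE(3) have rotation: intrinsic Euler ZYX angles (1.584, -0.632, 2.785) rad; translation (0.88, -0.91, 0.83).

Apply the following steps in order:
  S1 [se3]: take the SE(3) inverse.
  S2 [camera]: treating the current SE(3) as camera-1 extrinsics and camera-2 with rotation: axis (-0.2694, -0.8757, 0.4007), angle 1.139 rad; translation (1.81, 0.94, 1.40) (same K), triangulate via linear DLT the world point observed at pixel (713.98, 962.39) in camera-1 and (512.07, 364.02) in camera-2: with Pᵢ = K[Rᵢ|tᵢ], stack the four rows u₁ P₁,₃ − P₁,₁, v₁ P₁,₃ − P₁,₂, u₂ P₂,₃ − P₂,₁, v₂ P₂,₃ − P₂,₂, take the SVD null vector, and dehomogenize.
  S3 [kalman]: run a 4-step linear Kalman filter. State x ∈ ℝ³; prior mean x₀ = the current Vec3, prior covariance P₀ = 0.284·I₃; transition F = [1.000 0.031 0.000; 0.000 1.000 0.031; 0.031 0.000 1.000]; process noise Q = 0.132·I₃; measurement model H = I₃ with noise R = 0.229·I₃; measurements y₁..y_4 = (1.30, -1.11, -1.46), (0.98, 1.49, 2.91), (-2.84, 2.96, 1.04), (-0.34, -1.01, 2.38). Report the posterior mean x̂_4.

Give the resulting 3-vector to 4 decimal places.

after S1 (invert_se3): R=[-0.0107 0.8068 0.5908; 0.9397 -0.1938 0.2817; 0.3417 0.5582 -0.7561], t=(0.2532, -1.2371, 0.8347)
after S2 (triangulate): (1.9612, -0.4526, 1.0903)
after S3 (kf_track): (-0.5906, 0.3352, 1.8021)

result = (-0.5906, 0.3352, 1.8021)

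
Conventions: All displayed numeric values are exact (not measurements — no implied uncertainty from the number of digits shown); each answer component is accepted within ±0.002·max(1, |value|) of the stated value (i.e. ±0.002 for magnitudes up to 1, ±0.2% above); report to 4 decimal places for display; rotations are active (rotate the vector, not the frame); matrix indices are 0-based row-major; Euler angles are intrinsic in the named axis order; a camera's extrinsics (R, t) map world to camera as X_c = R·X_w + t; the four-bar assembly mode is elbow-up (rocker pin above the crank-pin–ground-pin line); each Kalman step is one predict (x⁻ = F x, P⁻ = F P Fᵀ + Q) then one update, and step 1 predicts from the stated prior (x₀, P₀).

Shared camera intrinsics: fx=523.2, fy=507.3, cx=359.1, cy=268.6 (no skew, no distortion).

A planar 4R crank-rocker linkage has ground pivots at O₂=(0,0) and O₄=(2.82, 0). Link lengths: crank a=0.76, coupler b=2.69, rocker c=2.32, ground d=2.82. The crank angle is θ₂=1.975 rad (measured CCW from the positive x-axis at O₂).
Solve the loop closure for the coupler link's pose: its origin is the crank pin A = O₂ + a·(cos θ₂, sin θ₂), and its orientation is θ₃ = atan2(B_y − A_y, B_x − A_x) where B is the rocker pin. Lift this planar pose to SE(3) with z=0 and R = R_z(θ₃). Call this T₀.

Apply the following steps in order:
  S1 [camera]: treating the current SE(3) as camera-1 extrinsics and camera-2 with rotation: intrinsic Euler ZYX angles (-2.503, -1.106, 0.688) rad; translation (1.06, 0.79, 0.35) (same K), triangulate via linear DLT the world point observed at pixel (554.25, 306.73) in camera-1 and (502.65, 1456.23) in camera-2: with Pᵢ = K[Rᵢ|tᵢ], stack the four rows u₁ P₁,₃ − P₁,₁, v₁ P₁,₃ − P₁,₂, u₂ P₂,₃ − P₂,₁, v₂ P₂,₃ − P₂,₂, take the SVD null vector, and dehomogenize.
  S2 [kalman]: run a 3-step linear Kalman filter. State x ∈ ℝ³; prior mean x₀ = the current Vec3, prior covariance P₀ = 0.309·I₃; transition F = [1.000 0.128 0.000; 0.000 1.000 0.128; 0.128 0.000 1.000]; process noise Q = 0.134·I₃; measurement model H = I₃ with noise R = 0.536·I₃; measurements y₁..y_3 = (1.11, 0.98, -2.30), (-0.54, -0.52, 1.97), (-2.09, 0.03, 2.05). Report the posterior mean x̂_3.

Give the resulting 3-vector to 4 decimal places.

result = (-0.7056, -0.0905, 1.2499)

source (fourbar_fk): coupler pose = R=[0.8406 -0.5416 0.0000; 0.5416 0.8406 0.0000; 0.0000 0.0000 1.0000], t=(-0.2989, 0.6988, 0.0000)
after S1 (triangulate): (0.4585, -0.9788, 1.6533)
after S2 (kf_track): (-0.7056, -0.0905, 1.2499)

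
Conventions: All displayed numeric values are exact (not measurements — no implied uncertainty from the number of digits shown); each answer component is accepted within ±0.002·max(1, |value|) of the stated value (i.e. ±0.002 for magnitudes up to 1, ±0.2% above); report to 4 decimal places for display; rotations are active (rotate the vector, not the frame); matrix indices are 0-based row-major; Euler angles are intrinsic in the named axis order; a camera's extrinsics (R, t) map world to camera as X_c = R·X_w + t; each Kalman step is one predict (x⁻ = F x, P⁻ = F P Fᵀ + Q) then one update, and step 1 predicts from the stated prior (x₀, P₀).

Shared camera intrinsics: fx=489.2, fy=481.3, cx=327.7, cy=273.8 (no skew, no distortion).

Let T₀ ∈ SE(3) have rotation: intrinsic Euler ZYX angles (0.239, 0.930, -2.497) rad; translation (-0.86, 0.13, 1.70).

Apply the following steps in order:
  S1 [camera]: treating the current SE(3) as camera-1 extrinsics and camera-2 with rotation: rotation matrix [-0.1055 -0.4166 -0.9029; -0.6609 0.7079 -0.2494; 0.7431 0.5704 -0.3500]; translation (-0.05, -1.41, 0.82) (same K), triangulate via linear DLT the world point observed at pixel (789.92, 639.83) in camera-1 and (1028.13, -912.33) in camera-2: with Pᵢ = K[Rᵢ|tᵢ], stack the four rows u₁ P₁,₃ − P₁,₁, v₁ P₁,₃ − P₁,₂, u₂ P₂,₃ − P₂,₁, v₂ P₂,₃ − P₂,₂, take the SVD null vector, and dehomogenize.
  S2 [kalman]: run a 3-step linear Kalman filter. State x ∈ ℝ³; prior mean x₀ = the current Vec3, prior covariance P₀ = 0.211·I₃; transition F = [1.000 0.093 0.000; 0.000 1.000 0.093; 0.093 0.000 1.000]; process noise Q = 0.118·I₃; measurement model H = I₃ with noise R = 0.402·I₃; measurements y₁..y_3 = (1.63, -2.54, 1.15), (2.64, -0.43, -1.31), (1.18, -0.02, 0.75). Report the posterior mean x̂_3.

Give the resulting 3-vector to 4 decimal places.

result = (1.5653, -0.8943, 0.1064)

after S1 (triangulate): (1.5690, -1.9745, -1.5523)
after S2 (kf_track): (1.5653, -0.8943, 0.1064)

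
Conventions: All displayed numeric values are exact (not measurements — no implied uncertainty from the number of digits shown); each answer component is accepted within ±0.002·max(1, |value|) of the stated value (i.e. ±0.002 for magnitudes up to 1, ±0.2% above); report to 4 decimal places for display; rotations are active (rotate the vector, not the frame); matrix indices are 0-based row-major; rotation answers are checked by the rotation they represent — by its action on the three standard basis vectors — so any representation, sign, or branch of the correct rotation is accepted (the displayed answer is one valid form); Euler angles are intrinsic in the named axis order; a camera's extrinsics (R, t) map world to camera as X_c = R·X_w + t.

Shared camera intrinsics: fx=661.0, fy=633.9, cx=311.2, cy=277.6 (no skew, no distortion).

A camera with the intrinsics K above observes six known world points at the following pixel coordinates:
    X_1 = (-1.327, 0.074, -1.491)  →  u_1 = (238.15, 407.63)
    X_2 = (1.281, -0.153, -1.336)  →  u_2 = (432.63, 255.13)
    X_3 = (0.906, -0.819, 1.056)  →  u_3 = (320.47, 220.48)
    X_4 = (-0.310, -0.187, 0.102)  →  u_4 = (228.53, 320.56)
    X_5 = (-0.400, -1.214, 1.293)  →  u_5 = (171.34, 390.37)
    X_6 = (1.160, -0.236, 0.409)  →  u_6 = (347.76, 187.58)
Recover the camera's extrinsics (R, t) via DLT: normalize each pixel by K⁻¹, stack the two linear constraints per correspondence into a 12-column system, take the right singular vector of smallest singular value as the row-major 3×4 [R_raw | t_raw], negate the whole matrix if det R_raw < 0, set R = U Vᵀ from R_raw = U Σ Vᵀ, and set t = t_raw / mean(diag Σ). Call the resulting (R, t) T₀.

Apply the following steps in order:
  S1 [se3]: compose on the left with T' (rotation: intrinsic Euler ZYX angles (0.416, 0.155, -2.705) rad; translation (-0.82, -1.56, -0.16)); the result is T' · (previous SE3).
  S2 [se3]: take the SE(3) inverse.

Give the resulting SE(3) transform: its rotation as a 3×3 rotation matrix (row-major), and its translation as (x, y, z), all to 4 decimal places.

source (pnp_recover): camera pose = R=[0.7271 -0.4872 -0.4836; -0.6704 -0.6557 -0.3474; -0.1479 0.5768 -0.8034], t=(-0.4900, 0.0700, 5.5300)
after S1 (compose_se3): R=[0.4959 -0.8136 -0.3035; 0.8148 0.5568 -0.1613; 0.3002 -0.1673 0.9391], t=(-2.8940, 0.0108, -5.0648)
after S2 (invert_se3): R=[0.4959 0.8148 0.3002; -0.8136 0.5568 -0.1673; -0.3035 -0.1613 0.9391], t=(2.9468, -3.2079, 3.8799)

rotation (matrix) = ((0.4959, 0.8148, 0.3002), (-0.8136, 0.5568, -0.1673), (-0.3035, -0.1613, 0.9391)), translation = (2.9468, -3.2079, 3.8799)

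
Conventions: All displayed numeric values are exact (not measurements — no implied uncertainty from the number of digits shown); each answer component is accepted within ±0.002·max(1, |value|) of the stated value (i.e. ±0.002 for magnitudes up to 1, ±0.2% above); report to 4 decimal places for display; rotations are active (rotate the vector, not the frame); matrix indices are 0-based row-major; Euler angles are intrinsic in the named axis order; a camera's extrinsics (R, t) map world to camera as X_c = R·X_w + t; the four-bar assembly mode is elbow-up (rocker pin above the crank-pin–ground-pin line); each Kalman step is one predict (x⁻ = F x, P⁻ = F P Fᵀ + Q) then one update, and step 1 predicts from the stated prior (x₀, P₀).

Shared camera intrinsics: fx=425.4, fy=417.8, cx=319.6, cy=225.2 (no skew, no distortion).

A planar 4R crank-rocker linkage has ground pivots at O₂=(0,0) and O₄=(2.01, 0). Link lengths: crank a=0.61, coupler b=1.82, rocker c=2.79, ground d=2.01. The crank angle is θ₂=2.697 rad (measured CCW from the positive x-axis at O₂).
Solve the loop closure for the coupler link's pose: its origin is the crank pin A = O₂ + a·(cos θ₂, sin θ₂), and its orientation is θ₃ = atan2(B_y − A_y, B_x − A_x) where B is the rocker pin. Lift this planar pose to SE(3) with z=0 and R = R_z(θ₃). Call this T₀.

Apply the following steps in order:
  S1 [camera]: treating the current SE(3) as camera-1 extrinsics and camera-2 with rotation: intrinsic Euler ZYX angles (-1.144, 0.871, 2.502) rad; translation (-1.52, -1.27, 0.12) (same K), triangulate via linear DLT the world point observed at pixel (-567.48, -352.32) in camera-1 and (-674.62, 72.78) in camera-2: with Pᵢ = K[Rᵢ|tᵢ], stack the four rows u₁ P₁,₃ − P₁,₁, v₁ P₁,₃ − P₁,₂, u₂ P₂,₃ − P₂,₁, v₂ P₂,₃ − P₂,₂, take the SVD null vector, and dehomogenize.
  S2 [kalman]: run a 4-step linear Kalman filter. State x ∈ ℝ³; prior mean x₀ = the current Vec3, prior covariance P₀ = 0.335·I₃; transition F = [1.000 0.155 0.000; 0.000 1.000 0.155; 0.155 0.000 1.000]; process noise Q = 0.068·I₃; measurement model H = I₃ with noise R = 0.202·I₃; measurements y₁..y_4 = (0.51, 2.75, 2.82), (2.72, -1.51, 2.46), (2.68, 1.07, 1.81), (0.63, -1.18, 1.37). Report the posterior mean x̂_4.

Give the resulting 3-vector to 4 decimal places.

source (fourbar_fk): coupler pose = R=[0.3279 -0.9447 0.0000; 0.9447 0.3279 0.0000; 0.0000 0.0000 1.0000], t=(-0.5507, 0.2624, 0.0000)
after S1 (triangulate): (-1.7903, 0.7072, 0.8660)
after S2 (kf_track): (1.3634, 0.1488, 1.8819)

result = (1.3634, 0.1488, 1.8819)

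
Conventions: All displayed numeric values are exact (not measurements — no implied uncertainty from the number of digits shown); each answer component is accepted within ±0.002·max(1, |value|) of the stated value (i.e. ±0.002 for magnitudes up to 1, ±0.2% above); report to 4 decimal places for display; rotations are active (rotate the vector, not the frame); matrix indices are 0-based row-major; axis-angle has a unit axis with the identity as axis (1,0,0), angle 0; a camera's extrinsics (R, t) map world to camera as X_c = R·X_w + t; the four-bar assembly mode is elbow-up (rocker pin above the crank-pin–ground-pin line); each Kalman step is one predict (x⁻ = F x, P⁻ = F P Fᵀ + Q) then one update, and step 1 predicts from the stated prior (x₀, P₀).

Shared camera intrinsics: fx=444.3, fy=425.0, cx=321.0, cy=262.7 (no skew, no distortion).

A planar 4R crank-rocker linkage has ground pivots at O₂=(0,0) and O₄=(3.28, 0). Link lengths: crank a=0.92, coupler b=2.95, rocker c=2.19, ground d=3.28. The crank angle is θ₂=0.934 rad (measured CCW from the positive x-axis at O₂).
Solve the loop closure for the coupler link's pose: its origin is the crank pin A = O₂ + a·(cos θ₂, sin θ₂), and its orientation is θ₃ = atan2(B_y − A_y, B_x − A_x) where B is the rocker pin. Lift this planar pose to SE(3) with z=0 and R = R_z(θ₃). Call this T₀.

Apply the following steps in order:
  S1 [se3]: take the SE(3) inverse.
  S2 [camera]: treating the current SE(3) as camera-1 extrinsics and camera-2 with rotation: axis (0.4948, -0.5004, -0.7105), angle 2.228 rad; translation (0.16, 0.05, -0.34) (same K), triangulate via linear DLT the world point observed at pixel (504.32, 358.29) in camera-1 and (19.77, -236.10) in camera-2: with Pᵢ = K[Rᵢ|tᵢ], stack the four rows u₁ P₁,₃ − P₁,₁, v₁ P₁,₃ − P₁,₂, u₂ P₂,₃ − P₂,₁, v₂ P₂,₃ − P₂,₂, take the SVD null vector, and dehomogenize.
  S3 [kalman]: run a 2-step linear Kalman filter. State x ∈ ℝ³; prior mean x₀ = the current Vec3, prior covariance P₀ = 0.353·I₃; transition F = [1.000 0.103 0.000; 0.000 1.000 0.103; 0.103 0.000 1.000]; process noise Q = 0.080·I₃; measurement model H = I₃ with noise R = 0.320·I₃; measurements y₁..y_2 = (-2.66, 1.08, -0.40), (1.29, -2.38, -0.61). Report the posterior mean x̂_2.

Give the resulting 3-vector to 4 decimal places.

result = (-0.1113, -0.5008, -0.3717)

source (fourbar_fk): coupler pose = R=[0.8719 -0.4896 0.0000; 0.4896 0.8719 0.0000; 0.0000 0.0000 1.0000], t=(0.5471, 0.7397, 0.0000)
after S1 (invert_se3): R=[0.8719 0.4896 0.0000; -0.4896 0.8719 0.0000; 0.0000 0.0000 1.0000], t=(-0.8392, -0.3771, 0.0000)
after S2 (triangulate): (0.6981, 0.9806, 0.6051)
after S3 (kf_track): (-0.1113, -0.5008, -0.3717)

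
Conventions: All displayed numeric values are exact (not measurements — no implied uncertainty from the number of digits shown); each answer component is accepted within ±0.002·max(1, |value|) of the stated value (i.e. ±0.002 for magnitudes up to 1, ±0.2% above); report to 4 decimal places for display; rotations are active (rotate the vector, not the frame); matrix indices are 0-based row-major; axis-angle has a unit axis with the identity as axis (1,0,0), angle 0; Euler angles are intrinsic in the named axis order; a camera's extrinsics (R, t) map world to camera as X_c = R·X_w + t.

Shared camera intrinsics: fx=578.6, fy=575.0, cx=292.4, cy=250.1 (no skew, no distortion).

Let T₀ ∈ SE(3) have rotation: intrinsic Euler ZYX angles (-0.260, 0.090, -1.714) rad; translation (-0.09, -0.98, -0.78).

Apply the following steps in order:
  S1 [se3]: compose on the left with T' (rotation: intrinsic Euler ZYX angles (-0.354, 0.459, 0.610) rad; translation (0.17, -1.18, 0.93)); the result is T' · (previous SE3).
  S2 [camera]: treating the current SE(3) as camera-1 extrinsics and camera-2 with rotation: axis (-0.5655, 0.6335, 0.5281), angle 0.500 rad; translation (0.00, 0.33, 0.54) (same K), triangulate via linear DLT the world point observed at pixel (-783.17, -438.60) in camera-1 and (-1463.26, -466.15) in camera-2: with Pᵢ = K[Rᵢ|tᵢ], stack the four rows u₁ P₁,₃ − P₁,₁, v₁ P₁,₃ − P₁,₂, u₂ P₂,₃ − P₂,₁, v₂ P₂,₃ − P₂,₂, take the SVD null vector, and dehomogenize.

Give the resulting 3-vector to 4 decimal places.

result = (-1.7879, -0.4533, -0.7571)

after S1 (compose_se3): R=[0.6629 -0.3032 0.6846; -0.4138 0.6136 0.6725; -0.6240 -0.7291 0.2812], t=(-0.5282, -1.3019, -0.1066)
after S2 (triangulate): (-1.7879, -0.4533, -0.7571)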